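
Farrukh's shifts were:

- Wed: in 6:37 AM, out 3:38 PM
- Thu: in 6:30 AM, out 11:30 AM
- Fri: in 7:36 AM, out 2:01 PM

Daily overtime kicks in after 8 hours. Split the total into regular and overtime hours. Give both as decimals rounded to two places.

Wed: 6:37 AM–3:38 PM = 9 h 1 min
Thu: 6:30 AM–11:30 AM = 5 h 0 min
Fri: 7:36 AM–2:01 PM = 6 h 25 min
Wed reg 8 h 0 min / OT 1 h 1 min; Thu reg 5 h 0 min / OT 0 h 0 min; Fri reg 6 h 25 min / OT 0 h 0 min.
Totals: regular 19 h 25 min, overtime 1 h 1 min.

Regular 19.42 hours, overtime 1.02 hours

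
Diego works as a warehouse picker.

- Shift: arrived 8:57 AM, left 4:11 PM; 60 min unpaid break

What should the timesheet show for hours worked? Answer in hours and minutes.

Shift: 8:57 AM–4:11 PM = 7 h 14 min; less 60 min break → 6 h 14 min

6 h 14 min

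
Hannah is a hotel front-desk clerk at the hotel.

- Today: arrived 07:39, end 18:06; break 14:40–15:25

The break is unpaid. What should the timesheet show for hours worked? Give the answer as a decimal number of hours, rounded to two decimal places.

Today: 07:39–18:06 = 10 h 27 min; less 45 min break → 9 h 42 min

9.70 hours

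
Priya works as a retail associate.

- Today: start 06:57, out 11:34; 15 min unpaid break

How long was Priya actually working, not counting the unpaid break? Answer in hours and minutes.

Today: 06:57–11:34 = 4 h 37 min; less 15 min break → 4 h 22 min

4 h 22 min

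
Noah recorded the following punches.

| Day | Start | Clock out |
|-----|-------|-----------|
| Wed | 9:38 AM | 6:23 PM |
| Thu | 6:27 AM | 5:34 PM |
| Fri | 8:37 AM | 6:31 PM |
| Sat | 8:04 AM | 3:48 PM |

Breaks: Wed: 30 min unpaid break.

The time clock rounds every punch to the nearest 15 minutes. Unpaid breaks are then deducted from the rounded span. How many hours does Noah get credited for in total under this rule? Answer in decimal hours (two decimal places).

37.00 hours

Wed: in 9:38 AM→9:45 AM, out 6:23 PM→6:30 PM; 8 h 45 min − 30 min = 8 h 15 min
Thu: in 6:27 AM→6:30 AM, out 5:34 PM→5:30 PM; 11 h 0 min
Fri: in 8:37 AM→8:30 AM, out 6:31 PM→6:30 PM; 10 h 0 min
Sat: in 8:04 AM→8:00 AM, out 3:48 PM→3:45 PM; 7 h 45 min
Total credited: 37 h 0 min.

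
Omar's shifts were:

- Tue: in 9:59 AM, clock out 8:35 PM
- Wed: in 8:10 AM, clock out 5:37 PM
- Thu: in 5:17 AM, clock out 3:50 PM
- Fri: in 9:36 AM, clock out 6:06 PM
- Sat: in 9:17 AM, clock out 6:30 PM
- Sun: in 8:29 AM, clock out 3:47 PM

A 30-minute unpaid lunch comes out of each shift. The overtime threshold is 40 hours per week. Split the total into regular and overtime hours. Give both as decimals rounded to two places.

Tue: 9:59 AM–8:35 PM = 10 h 36 min; less 30 min break → 10 h 6 min
Wed: 8:10 AM–5:37 PM = 9 h 27 min; less 30 min break → 8 h 57 min
Thu: 5:17 AM–3:50 PM = 10 h 33 min; less 30 min break → 10 h 3 min
Fri: 9:36 AM–6:06 PM = 8 h 30 min; less 30 min break → 8 h 0 min
Sat: 9:17 AM–6:30 PM = 9 h 13 min; less 30 min break → 8 h 43 min
Sun: 8:29 AM–3:47 PM = 7 h 18 min; less 30 min break → 6 h 48 min
Total worked: 52 h 37 min = 52.62 h.
Threshold 40 h → overtime 12 h 37 min, regular 40 h 0 min.

Regular 40.00 hours, overtime 12.62 hours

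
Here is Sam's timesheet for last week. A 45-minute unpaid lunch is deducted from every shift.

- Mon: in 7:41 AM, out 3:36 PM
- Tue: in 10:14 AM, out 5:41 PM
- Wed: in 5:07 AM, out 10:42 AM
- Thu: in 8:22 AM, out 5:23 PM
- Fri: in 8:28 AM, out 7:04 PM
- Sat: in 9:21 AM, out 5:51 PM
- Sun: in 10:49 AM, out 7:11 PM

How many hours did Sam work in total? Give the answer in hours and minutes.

52 h 11 min

Mon: 7:41 AM–3:36 PM = 7 h 55 min; less 45 min break → 7 h 10 min
Tue: 10:14 AM–5:41 PM = 7 h 27 min; less 45 min break → 6 h 42 min
Wed: 5:07 AM–10:42 AM = 5 h 35 min; less 45 min break → 4 h 50 min
Thu: 8:22 AM–5:23 PM = 9 h 1 min; less 45 min break → 8 h 16 min
Fri: 8:28 AM–7:04 PM = 10 h 36 min; less 45 min break → 9 h 51 min
Sat: 9:21 AM–5:51 PM = 8 h 30 min; less 45 min break → 7 h 45 min
Sun: 10:49 AM–7:11 PM = 8 h 22 min; less 45 min break → 7 h 37 min
Total: 7 h 10 min + 6 h 42 min + 4 h 50 min + 8 h 16 min + 9 h 51 min + 7 h 45 min + 7 h 37 min = 52 h 11 min.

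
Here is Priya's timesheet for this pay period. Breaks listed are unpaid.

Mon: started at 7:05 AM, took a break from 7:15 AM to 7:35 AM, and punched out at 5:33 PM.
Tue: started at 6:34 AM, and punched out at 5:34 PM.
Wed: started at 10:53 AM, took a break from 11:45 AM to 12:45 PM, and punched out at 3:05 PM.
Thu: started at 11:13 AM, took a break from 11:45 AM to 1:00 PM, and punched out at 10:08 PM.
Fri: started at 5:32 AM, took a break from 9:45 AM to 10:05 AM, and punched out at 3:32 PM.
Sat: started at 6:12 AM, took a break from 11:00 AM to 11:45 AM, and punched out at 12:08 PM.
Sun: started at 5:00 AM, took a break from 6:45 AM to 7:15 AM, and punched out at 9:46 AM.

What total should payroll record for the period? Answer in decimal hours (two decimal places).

53.12 hours

Mon: 7:05 AM–5:33 PM = 10 h 28 min; less 20 min break → 10 h 8 min
Tue: 6:34 AM–5:34 PM = 11 h 0 min
Wed: 10:53 AM–3:05 PM = 4 h 12 min; less 60 min break → 3 h 12 min
Thu: 11:13 AM–10:08 PM = 10 h 55 min; less 75 min break → 9 h 40 min
Fri: 5:32 AM–3:32 PM = 10 h 0 min; less 20 min break → 9 h 40 min
Sat: 6:12 AM–12:08 PM = 5 h 56 min; less 45 min break → 5 h 11 min
Sun: 5:00 AM–9:46 AM = 4 h 46 min; less 30 min break → 4 h 16 min
Total: 10 h 8 min + 11 h 0 min + 3 h 12 min + 9 h 40 min + 9 h 40 min + 5 h 11 min + 4 h 16 min = 53 h 7 min.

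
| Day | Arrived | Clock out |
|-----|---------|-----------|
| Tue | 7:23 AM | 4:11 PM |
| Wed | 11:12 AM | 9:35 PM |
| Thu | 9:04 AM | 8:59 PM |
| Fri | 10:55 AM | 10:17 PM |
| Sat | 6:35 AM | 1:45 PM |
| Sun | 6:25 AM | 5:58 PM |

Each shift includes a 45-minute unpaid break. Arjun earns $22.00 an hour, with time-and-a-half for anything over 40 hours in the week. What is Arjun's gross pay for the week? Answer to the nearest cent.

$1430.55

Tue: 7:23 AM–4:11 PM = 8 h 48 min; less 45 min break → 8 h 3 min
Wed: 11:12 AM–9:35 PM = 10 h 23 min; less 45 min break → 9 h 38 min
Thu: 9:04 AM–8:59 PM = 11 h 55 min; less 45 min break → 11 h 10 min
Fri: 10:55 AM–10:17 PM = 11 h 22 min; less 45 min break → 10 h 37 min
Sat: 6:35 AM–1:45 PM = 7 h 10 min; less 45 min break → 6 h 25 min
Sun: 6:25 AM–5:58 PM = 11 h 33 min; less 45 min break → 10 h 48 min
Total worked: 56 h 41 min = 3401 min.
Regular 40 h 0 min = 2400 min at $22.00/h; overtime 16 h 41 min = 1001 min at $33.00/h.
Pay = (2400 × $22.00 + 1001 × $33.00) ÷ 60 = $1430.55.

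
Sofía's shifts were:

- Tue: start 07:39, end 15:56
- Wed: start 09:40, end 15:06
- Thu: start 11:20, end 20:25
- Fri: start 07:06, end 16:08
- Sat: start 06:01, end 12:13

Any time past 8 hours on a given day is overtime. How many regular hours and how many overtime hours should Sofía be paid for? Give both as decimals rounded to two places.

Regular 35.63 hours, overtime 2.40 hours

Tue: 07:39–15:56 = 8 h 17 min
Wed: 09:40–15:06 = 5 h 26 min
Thu: 11:20–20:25 = 9 h 5 min
Fri: 07:06–16:08 = 9 h 2 min
Sat: 06:01–12:13 = 6 h 12 min
Tue reg 8 h 0 min / OT 0 h 17 min; Wed reg 5 h 26 min / OT 0 h 0 min; Thu reg 8 h 0 min / OT 1 h 5 min; Fri reg 8 h 0 min / OT 1 h 2 min; Sat reg 6 h 12 min / OT 0 h 0 min.
Totals: regular 35 h 38 min, overtime 2 h 24 min.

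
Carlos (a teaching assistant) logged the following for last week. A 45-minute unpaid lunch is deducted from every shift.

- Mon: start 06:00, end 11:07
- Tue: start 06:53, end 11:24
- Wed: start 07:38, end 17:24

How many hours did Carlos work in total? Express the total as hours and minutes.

17 h 9 min

Mon: 06:00–11:07 = 5 h 7 min; less 45 min break → 4 h 22 min
Tue: 06:53–11:24 = 4 h 31 min; less 45 min break → 3 h 46 min
Wed: 07:38–17:24 = 9 h 46 min; less 45 min break → 9 h 1 min
Total: 4 h 22 min + 3 h 46 min + 9 h 1 min = 17 h 9 min.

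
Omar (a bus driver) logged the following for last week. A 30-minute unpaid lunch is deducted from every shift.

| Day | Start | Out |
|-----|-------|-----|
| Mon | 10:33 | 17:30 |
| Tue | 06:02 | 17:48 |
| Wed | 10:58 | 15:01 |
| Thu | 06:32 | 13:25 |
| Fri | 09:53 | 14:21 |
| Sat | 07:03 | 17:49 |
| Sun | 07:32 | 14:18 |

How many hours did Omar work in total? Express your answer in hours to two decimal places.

48.15 hours

Mon: 10:33–17:30 = 6 h 57 min; less 30 min break → 6 h 27 min
Tue: 06:02–17:48 = 11 h 46 min; less 30 min break → 11 h 16 min
Wed: 10:58–15:01 = 4 h 3 min; less 30 min break → 3 h 33 min
Thu: 06:32–13:25 = 6 h 53 min; less 30 min break → 6 h 23 min
Fri: 09:53–14:21 = 4 h 28 min; less 30 min break → 3 h 58 min
Sat: 07:03–17:49 = 10 h 46 min; less 30 min break → 10 h 16 min
Sun: 07:32–14:18 = 6 h 46 min; less 30 min break → 6 h 16 min
Total: 6 h 27 min + 11 h 16 min + 3 h 33 min + 6 h 23 min + 3 h 58 min + 10 h 16 min + 6 h 16 min = 48 h 9 min.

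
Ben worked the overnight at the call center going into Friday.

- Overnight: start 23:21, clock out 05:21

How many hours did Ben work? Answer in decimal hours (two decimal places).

6.00 hours

Overnight: 23:21 → midnight = 0 h 39 min; midnight → 05:21 = 5 h 21 min; span 6 h 0 min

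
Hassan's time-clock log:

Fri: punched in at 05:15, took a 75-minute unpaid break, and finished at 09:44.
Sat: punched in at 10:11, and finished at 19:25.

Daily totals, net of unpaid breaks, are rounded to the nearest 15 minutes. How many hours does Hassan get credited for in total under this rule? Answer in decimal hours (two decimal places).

12.50 hours

Fri: 05:15–09:44 = 4 h 29 min − 75 min = 3 h 14 min → rounds to 3 h 15 min
Sat: 10:11–19:25 = 9 h 14 min → rounds to 9 h 15 min
Total credited: 12 h 30 min.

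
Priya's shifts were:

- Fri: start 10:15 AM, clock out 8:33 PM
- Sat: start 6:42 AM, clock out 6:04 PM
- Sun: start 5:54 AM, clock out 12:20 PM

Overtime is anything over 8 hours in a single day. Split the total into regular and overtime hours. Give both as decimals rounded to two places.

Fri: 10:15 AM–8:33 PM = 10 h 18 min
Sat: 6:42 AM–6:04 PM = 11 h 22 min
Sun: 5:54 AM–12:20 PM = 6 h 26 min
Fri reg 8 h 0 min / OT 2 h 18 min; Sat reg 8 h 0 min / OT 3 h 22 min; Sun reg 6 h 26 min / OT 0 h 0 min.
Totals: regular 22 h 26 min, overtime 5 h 40 min.

Regular 22.43 hours, overtime 5.67 hours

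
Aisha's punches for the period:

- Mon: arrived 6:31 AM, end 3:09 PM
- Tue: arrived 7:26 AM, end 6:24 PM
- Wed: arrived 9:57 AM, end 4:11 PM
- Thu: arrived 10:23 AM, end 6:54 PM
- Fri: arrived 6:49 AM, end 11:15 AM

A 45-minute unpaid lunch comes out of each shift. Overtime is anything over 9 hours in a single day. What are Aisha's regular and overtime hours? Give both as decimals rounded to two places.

Regular 33.82 hours, overtime 1.22 hours

Mon: 6:31 AM–3:09 PM = 8 h 38 min; less 45 min break → 7 h 53 min
Tue: 7:26 AM–6:24 PM = 10 h 58 min; less 45 min break → 10 h 13 min
Wed: 9:57 AM–4:11 PM = 6 h 14 min; less 45 min break → 5 h 29 min
Thu: 10:23 AM–6:54 PM = 8 h 31 min; less 45 min break → 7 h 46 min
Fri: 6:49 AM–11:15 AM = 4 h 26 min; less 45 min break → 3 h 41 min
Mon reg 7 h 53 min / OT 0 h 0 min; Tue reg 9 h 0 min / OT 1 h 13 min; Wed reg 5 h 29 min / OT 0 h 0 min; Thu reg 7 h 46 min / OT 0 h 0 min; Fri reg 3 h 41 min / OT 0 h 0 min.
Totals: regular 33 h 49 min, overtime 1 h 13 min.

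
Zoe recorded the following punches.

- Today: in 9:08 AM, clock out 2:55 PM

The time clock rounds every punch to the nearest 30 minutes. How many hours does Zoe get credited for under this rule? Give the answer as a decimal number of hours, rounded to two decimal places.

Today: in 9:08 AM→9:00 AM, out 2:55 PM→3:00 PM; 6 h 0 min

6.00 hours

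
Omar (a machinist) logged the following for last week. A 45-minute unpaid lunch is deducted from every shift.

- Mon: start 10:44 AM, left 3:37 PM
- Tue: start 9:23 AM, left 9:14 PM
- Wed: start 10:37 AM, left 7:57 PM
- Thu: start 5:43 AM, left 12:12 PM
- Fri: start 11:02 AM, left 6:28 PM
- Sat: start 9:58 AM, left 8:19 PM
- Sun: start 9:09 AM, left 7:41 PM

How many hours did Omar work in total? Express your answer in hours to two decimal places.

Mon: 10:44 AM–3:37 PM = 4 h 53 min; less 45 min break → 4 h 8 min
Tue: 9:23 AM–9:14 PM = 11 h 51 min; less 45 min break → 11 h 6 min
Wed: 10:37 AM–7:57 PM = 9 h 20 min; less 45 min break → 8 h 35 min
Thu: 5:43 AM–12:12 PM = 6 h 29 min; less 45 min break → 5 h 44 min
Fri: 11:02 AM–6:28 PM = 7 h 26 min; less 45 min break → 6 h 41 min
Sat: 9:58 AM–8:19 PM = 10 h 21 min; less 45 min break → 9 h 36 min
Sun: 9:09 AM–7:41 PM = 10 h 32 min; less 45 min break → 9 h 47 min
Total: 4 h 8 min + 11 h 6 min + 8 h 35 min + 5 h 44 min + 6 h 41 min + 9 h 36 min + 9 h 47 min = 55 h 37 min.

55.62 hours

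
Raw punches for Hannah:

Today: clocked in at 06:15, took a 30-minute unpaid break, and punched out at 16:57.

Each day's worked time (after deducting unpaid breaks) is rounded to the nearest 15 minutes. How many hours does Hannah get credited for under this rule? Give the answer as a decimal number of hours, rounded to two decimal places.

10.25 hours

Today: 06:15–16:57 = 10 h 42 min − 30 min = 10 h 12 min → rounds to 10 h 15 min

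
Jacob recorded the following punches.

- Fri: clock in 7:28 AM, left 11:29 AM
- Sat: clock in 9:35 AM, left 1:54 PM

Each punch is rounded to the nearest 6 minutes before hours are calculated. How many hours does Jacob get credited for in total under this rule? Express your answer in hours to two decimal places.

8.30 hours

Fri: in 7:28 AM→7:30 AM, out 11:29 AM→11:30 AM; 4 h 0 min
Sat: in 9:35 AM→9:36 AM, out 1:54 PM→1:54 PM; 4 h 18 min
Total credited: 8 h 18 min.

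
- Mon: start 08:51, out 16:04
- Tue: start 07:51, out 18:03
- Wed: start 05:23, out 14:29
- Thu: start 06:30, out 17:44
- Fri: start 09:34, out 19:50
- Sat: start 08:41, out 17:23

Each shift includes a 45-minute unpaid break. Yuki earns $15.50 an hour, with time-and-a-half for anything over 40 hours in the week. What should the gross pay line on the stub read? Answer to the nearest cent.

$904.04

Mon: 08:51–16:04 = 7 h 13 min; less 45 min break → 6 h 28 min
Tue: 07:51–18:03 = 10 h 12 min; less 45 min break → 9 h 27 min
Wed: 05:23–14:29 = 9 h 6 min; less 45 min break → 8 h 21 min
Thu: 06:30–17:44 = 11 h 14 min; less 45 min break → 10 h 29 min
Fri: 09:34–19:50 = 10 h 16 min; less 45 min break → 9 h 31 min
Sat: 08:41–17:23 = 8 h 42 min; less 45 min break → 7 h 57 min
Total worked: 52 h 13 min = 3133 min.
Regular 40 h 0 min = 2400 min at $15.50/h; overtime 12 h 13 min = 733 min at $23.25/h.
Pay = (2400 × $15.50 + 733 × $23.25) ÷ 60 = $904.04.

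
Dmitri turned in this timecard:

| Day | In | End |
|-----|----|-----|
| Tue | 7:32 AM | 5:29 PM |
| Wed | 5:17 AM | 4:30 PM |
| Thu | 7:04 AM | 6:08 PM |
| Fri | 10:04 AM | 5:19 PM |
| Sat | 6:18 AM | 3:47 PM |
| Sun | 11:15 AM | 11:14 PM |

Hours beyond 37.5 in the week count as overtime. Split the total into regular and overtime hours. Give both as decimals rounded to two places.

Regular 37.50 hours, overtime 23.45 hours

Tue: 7:32 AM–5:29 PM = 9 h 57 min
Wed: 5:17 AM–4:30 PM = 11 h 13 min
Thu: 7:04 AM–6:08 PM = 11 h 4 min
Fri: 10:04 AM–5:19 PM = 7 h 15 min
Sat: 6:18 AM–3:47 PM = 9 h 29 min
Sun: 11:15 AM–11:14 PM = 11 h 59 min
Total worked: 60 h 57 min = 60.95 h.
Threshold 37.5 h → overtime 23 h 27 min, regular 37 h 30 min.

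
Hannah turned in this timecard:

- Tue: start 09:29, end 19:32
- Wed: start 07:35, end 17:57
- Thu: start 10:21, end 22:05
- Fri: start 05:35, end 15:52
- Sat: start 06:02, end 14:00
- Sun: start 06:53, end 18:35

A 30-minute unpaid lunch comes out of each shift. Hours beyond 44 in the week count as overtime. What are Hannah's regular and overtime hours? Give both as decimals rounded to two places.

Tue: 09:29–19:32 = 10 h 3 min; less 30 min break → 9 h 33 min
Wed: 07:35–17:57 = 10 h 22 min; less 30 min break → 9 h 52 min
Thu: 10:21–22:05 = 11 h 44 min; less 30 min break → 11 h 14 min
Fri: 05:35–15:52 = 10 h 17 min; less 30 min break → 9 h 47 min
Sat: 06:02–14:00 = 7 h 58 min; less 30 min break → 7 h 28 min
Sun: 06:53–18:35 = 11 h 42 min; less 30 min break → 11 h 12 min
Total worked: 59 h 6 min = 59.10 h.
Threshold 44 h → overtime 15 h 6 min, regular 44 h 0 min.

Regular 44.00 hours, overtime 15.10 hours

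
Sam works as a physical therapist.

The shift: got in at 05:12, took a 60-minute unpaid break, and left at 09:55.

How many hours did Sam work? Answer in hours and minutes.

3 h 43 min

The shift: 05:12–09:55 = 4 h 43 min; less 60 min break → 3 h 43 min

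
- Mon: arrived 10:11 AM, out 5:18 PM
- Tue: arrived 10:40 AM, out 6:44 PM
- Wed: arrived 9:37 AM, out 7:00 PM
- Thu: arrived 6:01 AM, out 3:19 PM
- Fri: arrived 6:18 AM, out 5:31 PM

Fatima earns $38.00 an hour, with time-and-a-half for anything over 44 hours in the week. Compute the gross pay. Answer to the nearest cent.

Mon: 10:11 AM–5:18 PM = 7 h 7 min
Tue: 10:40 AM–6:44 PM = 8 h 4 min
Wed: 9:37 AM–7:00 PM = 9 h 23 min
Thu: 6:01 AM–3:19 PM = 9 h 18 min
Fri: 6:18 AM–5:31 PM = 11 h 13 min
Total worked: 45 h 5 min = 2705 min.
Regular 44 h 0 min = 2640 min at $38.00/h; overtime 1 h 5 min = 65 min at $57.00/h.
Pay = (2640 × $38.00 + 65 × $57.00) ÷ 60 = $1733.75.

$1733.75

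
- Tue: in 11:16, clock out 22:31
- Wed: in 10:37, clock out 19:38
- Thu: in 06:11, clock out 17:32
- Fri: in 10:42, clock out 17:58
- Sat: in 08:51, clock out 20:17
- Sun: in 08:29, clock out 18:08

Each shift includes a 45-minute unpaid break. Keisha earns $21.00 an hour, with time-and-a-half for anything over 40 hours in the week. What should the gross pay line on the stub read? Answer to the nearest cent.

Tue: 11:16–22:31 = 11 h 15 min; less 45 min break → 10 h 30 min
Wed: 10:37–19:38 = 9 h 1 min; less 45 min break → 8 h 16 min
Thu: 06:11–17:32 = 11 h 21 min; less 45 min break → 10 h 36 min
Fri: 10:42–17:58 = 7 h 16 min; less 45 min break → 6 h 31 min
Sat: 08:51–20:17 = 11 h 26 min; less 45 min break → 10 h 41 min
Sun: 08:29–18:08 = 9 h 39 min; less 45 min break → 8 h 54 min
Total worked: 55 h 28 min = 3328 min.
Regular 40 h 0 min = 2400 min at $21.00/h; overtime 15 h 28 min = 928 min at $31.50/h.
Pay = (2400 × $21.00 + 928 × $31.50) ÷ 60 = $1327.20.

$1327.20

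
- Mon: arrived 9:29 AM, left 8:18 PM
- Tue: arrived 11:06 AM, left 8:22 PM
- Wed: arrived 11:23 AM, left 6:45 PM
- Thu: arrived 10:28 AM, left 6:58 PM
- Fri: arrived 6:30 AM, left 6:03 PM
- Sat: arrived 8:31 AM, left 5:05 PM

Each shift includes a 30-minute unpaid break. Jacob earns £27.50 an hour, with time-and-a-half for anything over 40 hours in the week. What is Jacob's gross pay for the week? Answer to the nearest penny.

£1639.00

Mon: 9:29 AM–8:18 PM = 10 h 49 min; less 30 min break → 10 h 19 min
Tue: 11:06 AM–8:22 PM = 9 h 16 min; less 30 min break → 8 h 46 min
Wed: 11:23 AM–6:45 PM = 7 h 22 min; less 30 min break → 6 h 52 min
Thu: 10:28 AM–6:58 PM = 8 h 30 min; less 30 min break → 8 h 0 min
Fri: 6:30 AM–6:03 PM = 11 h 33 min; less 30 min break → 11 h 3 min
Sat: 8:31 AM–5:05 PM = 8 h 34 min; less 30 min break → 8 h 4 min
Total worked: 53 h 4 min = 3184 min.
Regular 40 h 0 min = 2400 min at £27.50/h; overtime 13 h 4 min = 784 min at £41.25/h.
Pay = (2400 × £27.50 + 784 × £41.25) ÷ 60 = £1639.00.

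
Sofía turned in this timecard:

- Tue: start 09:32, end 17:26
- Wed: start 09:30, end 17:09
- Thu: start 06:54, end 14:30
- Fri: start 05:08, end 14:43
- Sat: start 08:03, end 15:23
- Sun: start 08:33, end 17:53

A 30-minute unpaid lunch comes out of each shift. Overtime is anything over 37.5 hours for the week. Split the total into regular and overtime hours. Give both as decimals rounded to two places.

Regular 37.50 hours, overtime 8.90 hours

Tue: 09:32–17:26 = 7 h 54 min; less 30 min break → 7 h 24 min
Wed: 09:30–17:09 = 7 h 39 min; less 30 min break → 7 h 9 min
Thu: 06:54–14:30 = 7 h 36 min; less 30 min break → 7 h 6 min
Fri: 05:08–14:43 = 9 h 35 min; less 30 min break → 9 h 5 min
Sat: 08:03–15:23 = 7 h 20 min; less 30 min break → 6 h 50 min
Sun: 08:33–17:53 = 9 h 20 min; less 30 min break → 8 h 50 min
Total worked: 46 h 24 min = 46.40 h.
Threshold 37.5 h → overtime 8 h 54 min, regular 37 h 30 min.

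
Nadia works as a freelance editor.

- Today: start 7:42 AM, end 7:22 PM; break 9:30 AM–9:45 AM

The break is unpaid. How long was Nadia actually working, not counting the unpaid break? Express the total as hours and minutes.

11 h 25 min

Today: 7:42 AM–7:22 PM = 11 h 40 min; less 15 min break → 11 h 25 min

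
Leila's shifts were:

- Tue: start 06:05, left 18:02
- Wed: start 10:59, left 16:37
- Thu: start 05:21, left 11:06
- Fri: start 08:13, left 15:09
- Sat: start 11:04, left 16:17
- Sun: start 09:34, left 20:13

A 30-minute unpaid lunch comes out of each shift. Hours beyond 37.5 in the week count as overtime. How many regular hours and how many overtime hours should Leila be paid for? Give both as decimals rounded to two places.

Tue: 06:05–18:02 = 11 h 57 min; less 30 min break → 11 h 27 min
Wed: 10:59–16:37 = 5 h 38 min; less 30 min break → 5 h 8 min
Thu: 05:21–11:06 = 5 h 45 min; less 30 min break → 5 h 15 min
Fri: 08:13–15:09 = 6 h 56 min; less 30 min break → 6 h 26 min
Sat: 11:04–16:17 = 5 h 13 min; less 30 min break → 4 h 43 min
Sun: 09:34–20:13 = 10 h 39 min; less 30 min break → 10 h 9 min
Total worked: 43 h 8 min = 43.13 h.
Threshold 37.5 h → overtime 5 h 38 min, regular 37 h 30 min.

Regular 37.50 hours, overtime 5.63 hours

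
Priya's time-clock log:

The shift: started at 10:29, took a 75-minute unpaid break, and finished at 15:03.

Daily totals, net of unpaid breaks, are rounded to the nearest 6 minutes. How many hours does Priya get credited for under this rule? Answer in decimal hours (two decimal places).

3.30 hours

The shift: 10:29–15:03 = 4 h 34 min − 75 min = 3 h 19 min → rounds to 3 h 18 min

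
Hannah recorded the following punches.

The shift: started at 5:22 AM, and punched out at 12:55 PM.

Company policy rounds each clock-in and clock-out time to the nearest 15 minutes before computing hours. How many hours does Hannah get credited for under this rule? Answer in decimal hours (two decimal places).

The shift: in 5:22 AM→5:15 AM, out 12:55 PM→1:00 PM; 7 h 45 min

7.75 hours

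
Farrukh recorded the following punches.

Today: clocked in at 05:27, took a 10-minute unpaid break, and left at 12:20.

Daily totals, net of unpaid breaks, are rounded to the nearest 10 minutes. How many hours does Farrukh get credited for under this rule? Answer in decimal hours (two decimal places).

Today: 05:27–12:20 = 6 h 53 min − 10 min = 6 h 43 min → rounds to 6 h 40 min

6.67 hours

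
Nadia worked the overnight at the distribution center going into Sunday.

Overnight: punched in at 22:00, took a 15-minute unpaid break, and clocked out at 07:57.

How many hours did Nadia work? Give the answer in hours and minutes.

9 h 42 min

Overnight: 22:00 → midnight = 2 h 0 min; midnight → 07:57 = 7 h 57 min; span 9 h 57 min; less 15 min break → 9 h 42 min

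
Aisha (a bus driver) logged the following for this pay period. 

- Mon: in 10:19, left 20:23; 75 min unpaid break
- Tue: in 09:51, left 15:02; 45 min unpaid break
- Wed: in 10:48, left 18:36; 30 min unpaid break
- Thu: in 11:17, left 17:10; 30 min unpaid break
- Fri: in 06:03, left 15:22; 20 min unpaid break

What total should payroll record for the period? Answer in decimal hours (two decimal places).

Mon: 10:19–20:23 = 10 h 4 min; less 75 min break → 8 h 49 min
Tue: 09:51–15:02 = 5 h 11 min; less 45 min break → 4 h 26 min
Wed: 10:48–18:36 = 7 h 48 min; less 30 min break → 7 h 18 min
Thu: 11:17–17:10 = 5 h 53 min; less 30 min break → 5 h 23 min
Fri: 06:03–15:22 = 9 h 19 min; less 20 min break → 8 h 59 min
Total: 8 h 49 min + 4 h 26 min + 7 h 18 min + 5 h 23 min + 8 h 59 min = 34 h 55 min.

34.92 hours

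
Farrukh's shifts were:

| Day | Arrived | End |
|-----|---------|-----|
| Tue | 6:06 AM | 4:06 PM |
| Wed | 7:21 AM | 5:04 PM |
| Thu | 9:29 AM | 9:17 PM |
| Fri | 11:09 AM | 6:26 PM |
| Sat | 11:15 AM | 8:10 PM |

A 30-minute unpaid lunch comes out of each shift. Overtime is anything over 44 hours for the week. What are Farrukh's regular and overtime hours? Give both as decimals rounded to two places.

Regular 44.00 hours, overtime 1.22 hours

Tue: 6:06 AM–4:06 PM = 10 h 0 min; less 30 min break → 9 h 30 min
Wed: 7:21 AM–5:04 PM = 9 h 43 min; less 30 min break → 9 h 13 min
Thu: 9:29 AM–9:17 PM = 11 h 48 min; less 30 min break → 11 h 18 min
Fri: 11:09 AM–6:26 PM = 7 h 17 min; less 30 min break → 6 h 47 min
Sat: 11:15 AM–8:10 PM = 8 h 55 min; less 30 min break → 8 h 25 min
Total worked: 45 h 13 min = 45.22 h.
Threshold 44 h → overtime 1 h 13 min, regular 44 h 0 min.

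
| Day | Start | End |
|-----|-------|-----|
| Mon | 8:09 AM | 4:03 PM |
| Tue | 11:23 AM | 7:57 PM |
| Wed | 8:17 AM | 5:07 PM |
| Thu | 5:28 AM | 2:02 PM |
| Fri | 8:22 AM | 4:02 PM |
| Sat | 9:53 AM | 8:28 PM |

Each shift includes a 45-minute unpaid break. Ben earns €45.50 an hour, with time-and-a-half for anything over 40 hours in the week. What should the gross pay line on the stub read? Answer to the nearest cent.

Mon: 8:09 AM–4:03 PM = 7 h 54 min; less 45 min break → 7 h 9 min
Tue: 11:23 AM–7:57 PM = 8 h 34 min; less 45 min break → 7 h 49 min
Wed: 8:17 AM–5:07 PM = 8 h 50 min; less 45 min break → 8 h 5 min
Thu: 5:28 AM–2:02 PM = 8 h 34 min; less 45 min break → 7 h 49 min
Fri: 8:22 AM–4:02 PM = 7 h 40 min; less 45 min break → 6 h 55 min
Sat: 9:53 AM–8:28 PM = 10 h 35 min; less 45 min break → 9 h 50 min
Total worked: 47 h 37 min = 2857 min.
Regular 40 h 0 min = 2400 min at €45.50/h; overtime 7 h 37 min = 457 min at €68.25/h.
Pay = (2400 × €45.50 + 457 × €68.25) ÷ 60 = €2339.84.

€2339.84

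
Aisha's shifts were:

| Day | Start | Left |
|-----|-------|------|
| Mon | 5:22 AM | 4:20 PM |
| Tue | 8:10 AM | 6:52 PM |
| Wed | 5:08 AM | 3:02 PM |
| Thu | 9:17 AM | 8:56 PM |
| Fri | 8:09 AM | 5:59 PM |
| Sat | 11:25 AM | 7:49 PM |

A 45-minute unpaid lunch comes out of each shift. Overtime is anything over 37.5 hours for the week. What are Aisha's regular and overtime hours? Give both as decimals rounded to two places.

Regular 37.50 hours, overtime 19.45 hours

Mon: 5:22 AM–4:20 PM = 10 h 58 min; less 45 min break → 10 h 13 min
Tue: 8:10 AM–6:52 PM = 10 h 42 min; less 45 min break → 9 h 57 min
Wed: 5:08 AM–3:02 PM = 9 h 54 min; less 45 min break → 9 h 9 min
Thu: 9:17 AM–8:56 PM = 11 h 39 min; less 45 min break → 10 h 54 min
Fri: 8:09 AM–5:59 PM = 9 h 50 min; less 45 min break → 9 h 5 min
Sat: 11:25 AM–7:49 PM = 8 h 24 min; less 45 min break → 7 h 39 min
Total worked: 56 h 57 min = 56.95 h.
Threshold 37.5 h → overtime 19 h 27 min, regular 37 h 30 min.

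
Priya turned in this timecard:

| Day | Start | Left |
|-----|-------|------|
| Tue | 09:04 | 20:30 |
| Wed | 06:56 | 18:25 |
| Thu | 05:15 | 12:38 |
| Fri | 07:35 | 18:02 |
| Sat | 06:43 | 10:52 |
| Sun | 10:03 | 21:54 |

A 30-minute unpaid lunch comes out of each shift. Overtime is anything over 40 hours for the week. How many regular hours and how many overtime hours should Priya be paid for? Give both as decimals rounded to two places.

Tue: 09:04–20:30 = 11 h 26 min; less 30 min break → 10 h 56 min
Wed: 06:56–18:25 = 11 h 29 min; less 30 min break → 10 h 59 min
Thu: 05:15–12:38 = 7 h 23 min; less 30 min break → 6 h 53 min
Fri: 07:35–18:02 = 10 h 27 min; less 30 min break → 9 h 57 min
Sat: 06:43–10:52 = 4 h 9 min; less 30 min break → 3 h 39 min
Sun: 10:03–21:54 = 11 h 51 min; less 30 min break → 11 h 21 min
Total worked: 53 h 45 min = 53.75 h.
Threshold 40 h → overtime 13 h 45 min, regular 40 h 0 min.

Regular 40.00 hours, overtime 13.75 hours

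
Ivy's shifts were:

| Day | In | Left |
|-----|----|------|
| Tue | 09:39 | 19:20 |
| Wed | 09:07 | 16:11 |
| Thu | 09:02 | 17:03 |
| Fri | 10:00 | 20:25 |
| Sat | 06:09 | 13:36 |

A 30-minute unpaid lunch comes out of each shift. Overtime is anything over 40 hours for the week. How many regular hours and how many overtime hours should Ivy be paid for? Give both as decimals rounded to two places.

Tue: 09:39–19:20 = 9 h 41 min; less 30 min break → 9 h 11 min
Wed: 09:07–16:11 = 7 h 4 min; less 30 min break → 6 h 34 min
Thu: 09:02–17:03 = 8 h 1 min; less 30 min break → 7 h 31 min
Fri: 10:00–20:25 = 10 h 25 min; less 30 min break → 9 h 55 min
Sat: 06:09–13:36 = 7 h 27 min; less 30 min break → 6 h 57 min
Total worked: 40 h 8 min = 40.13 h.
Threshold 40 h → overtime 0 h 8 min, regular 40 h 0 min.

Regular 40.00 hours, overtime 0.13 hours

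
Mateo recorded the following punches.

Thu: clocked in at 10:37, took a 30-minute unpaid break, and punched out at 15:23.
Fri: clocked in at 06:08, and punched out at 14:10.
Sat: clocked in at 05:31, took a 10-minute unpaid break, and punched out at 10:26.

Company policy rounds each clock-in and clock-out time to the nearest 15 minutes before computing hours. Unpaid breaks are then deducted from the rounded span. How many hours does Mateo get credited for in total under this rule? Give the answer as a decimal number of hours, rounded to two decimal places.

Thu: in 10:37→10:30, out 15:23→15:30; 5 h 0 min − 30 min = 4 h 30 min
Fri: in 06:08→06:15, out 14:10→14:15; 8 h 0 min
Sat: in 05:31→05:30, out 10:26→10:30; 5 h 0 min − 10 min = 4 h 50 min
Total credited: 17 h 20 min.

17.33 hours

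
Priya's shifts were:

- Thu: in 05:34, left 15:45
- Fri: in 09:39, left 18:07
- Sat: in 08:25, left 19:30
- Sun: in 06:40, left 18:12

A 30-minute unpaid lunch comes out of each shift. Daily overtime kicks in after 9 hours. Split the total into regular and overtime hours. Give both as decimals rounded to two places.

Regular 34.97 hours, overtime 4.30 hours

Thu: 05:34–15:45 = 10 h 11 min; less 30 min break → 9 h 41 min
Fri: 09:39–18:07 = 8 h 28 min; less 30 min break → 7 h 58 min
Sat: 08:25–19:30 = 11 h 5 min; less 30 min break → 10 h 35 min
Sun: 06:40–18:12 = 11 h 32 min; less 30 min break → 11 h 2 min
Thu reg 9 h 0 min / OT 0 h 41 min; Fri reg 7 h 58 min / OT 0 h 0 min; Sat reg 9 h 0 min / OT 1 h 35 min; Sun reg 9 h 0 min / OT 2 h 2 min.
Totals: regular 34 h 58 min, overtime 4 h 18 min.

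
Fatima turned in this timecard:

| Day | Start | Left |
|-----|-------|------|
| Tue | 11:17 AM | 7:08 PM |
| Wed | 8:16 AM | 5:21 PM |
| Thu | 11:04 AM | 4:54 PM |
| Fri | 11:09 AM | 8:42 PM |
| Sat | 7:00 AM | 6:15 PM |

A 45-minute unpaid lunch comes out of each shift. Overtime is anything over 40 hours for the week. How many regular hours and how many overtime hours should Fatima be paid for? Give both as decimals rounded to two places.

Tue: 11:17 AM–7:08 PM = 7 h 51 min; less 45 min break → 7 h 6 min
Wed: 8:16 AM–5:21 PM = 9 h 5 min; less 45 min break → 8 h 20 min
Thu: 11:04 AM–4:54 PM = 5 h 50 min; less 45 min break → 5 h 5 min
Fri: 11:09 AM–8:42 PM = 9 h 33 min; less 45 min break → 8 h 48 min
Sat: 7:00 AM–6:15 PM = 11 h 15 min; less 45 min break → 10 h 30 min
Total worked: 39 h 49 min = 39.82 h.
Threshold 40 h → overtime 0 h 0 min, regular 39 h 49 min.

Regular 39.82 hours, overtime 0.00 hours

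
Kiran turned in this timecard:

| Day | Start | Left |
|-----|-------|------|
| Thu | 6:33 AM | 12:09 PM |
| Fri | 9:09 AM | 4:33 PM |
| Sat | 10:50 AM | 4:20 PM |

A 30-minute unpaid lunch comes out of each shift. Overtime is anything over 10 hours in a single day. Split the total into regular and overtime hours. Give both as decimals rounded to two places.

Thu: 6:33 AM–12:09 PM = 5 h 36 min; less 30 min break → 5 h 6 min
Fri: 9:09 AM–4:33 PM = 7 h 24 min; less 30 min break → 6 h 54 min
Sat: 10:50 AM–4:20 PM = 5 h 30 min; less 30 min break → 5 h 0 min
Thu reg 5 h 6 min / OT 0 h 0 min; Fri reg 6 h 54 min / OT 0 h 0 min; Sat reg 5 h 0 min / OT 0 h 0 min.
Totals: regular 17 h 0 min, overtime 0 h 0 min.

Regular 17.00 hours, overtime 0.00 hours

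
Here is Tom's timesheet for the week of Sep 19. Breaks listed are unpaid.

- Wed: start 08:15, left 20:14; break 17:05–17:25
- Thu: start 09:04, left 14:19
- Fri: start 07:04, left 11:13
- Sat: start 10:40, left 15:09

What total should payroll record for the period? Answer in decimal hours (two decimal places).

25.53 hours

Wed: 08:15–20:14 = 11 h 59 min; less 20 min break → 11 h 39 min
Thu: 09:04–14:19 = 5 h 15 min
Fri: 07:04–11:13 = 4 h 9 min
Sat: 10:40–15:09 = 4 h 29 min
Total: 11 h 39 min + 5 h 15 min + 4 h 9 min + 4 h 29 min = 25 h 32 min.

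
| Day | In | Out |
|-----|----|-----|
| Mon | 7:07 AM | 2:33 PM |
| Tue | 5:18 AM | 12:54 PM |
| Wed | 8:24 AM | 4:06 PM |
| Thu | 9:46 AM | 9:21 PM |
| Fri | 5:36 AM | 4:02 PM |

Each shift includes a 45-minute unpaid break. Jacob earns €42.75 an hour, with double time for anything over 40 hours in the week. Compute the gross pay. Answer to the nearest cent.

Mon: 7:07 AM–2:33 PM = 7 h 26 min; less 45 min break → 6 h 41 min
Tue: 5:18 AM–12:54 PM = 7 h 36 min; less 45 min break → 6 h 51 min
Wed: 8:24 AM–4:06 PM = 7 h 42 min; less 45 min break → 6 h 57 min
Thu: 9:46 AM–9:21 PM = 11 h 35 min; less 45 min break → 10 h 50 min
Fri: 5:36 AM–4:02 PM = 10 h 26 min; less 45 min break → 9 h 41 min
Total worked: 41 h 0 min = 2460 min.
Regular 40 h 0 min = 2400 min at €42.75/h; overtime 1 h 0 min = 60 min at €85.50/h.
Pay = (2400 × €42.75 + 60 × €85.50) ÷ 60 = €1795.50.

€1795.50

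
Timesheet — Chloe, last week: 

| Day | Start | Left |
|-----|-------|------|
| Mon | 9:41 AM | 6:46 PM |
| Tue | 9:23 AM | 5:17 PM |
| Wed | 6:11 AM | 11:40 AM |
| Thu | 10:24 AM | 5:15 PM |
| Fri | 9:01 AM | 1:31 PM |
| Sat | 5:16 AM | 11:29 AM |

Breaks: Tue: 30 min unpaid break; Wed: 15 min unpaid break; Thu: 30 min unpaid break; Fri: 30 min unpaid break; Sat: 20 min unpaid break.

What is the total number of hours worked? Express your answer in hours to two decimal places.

37.95 hours

Mon: 9:41 AM–6:46 PM = 9 h 5 min
Tue: 9:23 AM–5:17 PM = 7 h 54 min; less 30 min break → 7 h 24 min
Wed: 6:11 AM–11:40 AM = 5 h 29 min; less 15 min break → 5 h 14 min
Thu: 10:24 AM–5:15 PM = 6 h 51 min; less 30 min break → 6 h 21 min
Fri: 9:01 AM–1:31 PM = 4 h 30 min; less 30 min break → 4 h 0 min
Sat: 5:16 AM–11:29 AM = 6 h 13 min; less 20 min break → 5 h 53 min
Total: 9 h 5 min + 7 h 24 min + 5 h 14 min + 6 h 21 min + 4 h 0 min + 5 h 53 min = 37 h 57 min.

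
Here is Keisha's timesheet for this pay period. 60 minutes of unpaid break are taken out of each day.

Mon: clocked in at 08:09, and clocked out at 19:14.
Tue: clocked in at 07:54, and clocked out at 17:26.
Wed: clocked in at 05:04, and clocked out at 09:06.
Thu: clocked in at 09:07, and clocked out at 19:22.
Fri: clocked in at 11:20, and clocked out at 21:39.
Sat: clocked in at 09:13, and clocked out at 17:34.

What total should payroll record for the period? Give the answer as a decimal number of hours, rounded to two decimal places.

Mon: 08:09–19:14 = 11 h 5 min; less 60 min break → 10 h 5 min
Tue: 07:54–17:26 = 9 h 32 min; less 60 min break → 8 h 32 min
Wed: 05:04–09:06 = 4 h 2 min; less 60 min break → 3 h 2 min
Thu: 09:07–19:22 = 10 h 15 min; less 60 min break → 9 h 15 min
Fri: 11:20–21:39 = 10 h 19 min; less 60 min break → 9 h 19 min
Sat: 09:13–17:34 = 8 h 21 min; less 60 min break → 7 h 21 min
Total: 10 h 5 min + 8 h 32 min + 3 h 2 min + 9 h 15 min + 9 h 19 min + 7 h 21 min = 47 h 34 min.

47.57 hours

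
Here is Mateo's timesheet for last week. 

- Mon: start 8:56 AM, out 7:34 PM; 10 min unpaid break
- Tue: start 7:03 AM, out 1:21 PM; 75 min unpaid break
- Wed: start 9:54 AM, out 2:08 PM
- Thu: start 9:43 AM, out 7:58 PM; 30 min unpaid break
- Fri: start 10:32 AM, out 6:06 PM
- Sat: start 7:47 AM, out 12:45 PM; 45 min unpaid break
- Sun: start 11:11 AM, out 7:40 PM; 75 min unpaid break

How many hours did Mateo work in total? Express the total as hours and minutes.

48 h 31 min

Mon: 8:56 AM–7:34 PM = 10 h 38 min; less 10 min break → 10 h 28 min
Tue: 7:03 AM–1:21 PM = 6 h 18 min; less 75 min break → 5 h 3 min
Wed: 9:54 AM–2:08 PM = 4 h 14 min
Thu: 9:43 AM–7:58 PM = 10 h 15 min; less 30 min break → 9 h 45 min
Fri: 10:32 AM–6:06 PM = 7 h 34 min
Sat: 7:47 AM–12:45 PM = 4 h 58 min; less 45 min break → 4 h 13 min
Sun: 11:11 AM–7:40 PM = 8 h 29 min; less 75 min break → 7 h 14 min
Total: 10 h 28 min + 5 h 3 min + 4 h 14 min + 9 h 45 min + 7 h 34 min + 4 h 13 min + 7 h 14 min = 48 h 31 min.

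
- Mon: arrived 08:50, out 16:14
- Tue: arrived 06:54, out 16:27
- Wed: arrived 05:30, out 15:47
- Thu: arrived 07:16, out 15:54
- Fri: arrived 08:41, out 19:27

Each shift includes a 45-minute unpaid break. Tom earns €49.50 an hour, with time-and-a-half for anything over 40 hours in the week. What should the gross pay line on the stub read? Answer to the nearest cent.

Mon: 08:50–16:14 = 7 h 24 min; less 45 min break → 6 h 39 min
Tue: 06:54–16:27 = 9 h 33 min; less 45 min break → 8 h 48 min
Wed: 05:30–15:47 = 10 h 17 min; less 45 min break → 9 h 32 min
Thu: 07:16–15:54 = 8 h 38 min; less 45 min break → 7 h 53 min
Fri: 08:41–19:27 = 10 h 46 min; less 45 min break → 10 h 1 min
Total worked: 42 h 53 min = 2573 min.
Regular 40 h 0 min = 2400 min at €49.50/h; overtime 2 h 53 min = 173 min at €74.25/h.
Pay = (2400 × €49.50 + 173 × €74.25) ÷ 60 = €2194.09.

€2194.09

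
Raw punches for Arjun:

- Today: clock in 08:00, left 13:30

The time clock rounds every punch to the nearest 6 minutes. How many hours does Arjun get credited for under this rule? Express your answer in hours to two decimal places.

5.50 hours

Today: in 08:00→08:00, out 13:30→13:30; 5 h 30 min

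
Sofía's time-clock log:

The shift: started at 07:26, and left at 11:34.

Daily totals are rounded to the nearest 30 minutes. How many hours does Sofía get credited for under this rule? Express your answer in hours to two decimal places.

4.00 hours

The shift: 07:26–11:34 = 4 h 8 min → rounds to 4 h 0 min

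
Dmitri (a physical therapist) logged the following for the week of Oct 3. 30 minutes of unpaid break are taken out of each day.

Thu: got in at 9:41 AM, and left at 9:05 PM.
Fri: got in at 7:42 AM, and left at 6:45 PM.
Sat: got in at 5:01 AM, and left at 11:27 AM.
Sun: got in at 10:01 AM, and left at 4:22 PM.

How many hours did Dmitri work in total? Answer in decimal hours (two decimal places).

Thu: 9:41 AM–9:05 PM = 11 h 24 min; less 30 min break → 10 h 54 min
Fri: 7:42 AM–6:45 PM = 11 h 3 min; less 30 min break → 10 h 33 min
Sat: 5:01 AM–11:27 AM = 6 h 26 min; less 30 min break → 5 h 56 min
Sun: 10:01 AM–4:22 PM = 6 h 21 min; less 30 min break → 5 h 51 min
Total: 10 h 54 min + 10 h 33 min + 5 h 56 min + 5 h 51 min = 33 h 14 min.

33.23 hours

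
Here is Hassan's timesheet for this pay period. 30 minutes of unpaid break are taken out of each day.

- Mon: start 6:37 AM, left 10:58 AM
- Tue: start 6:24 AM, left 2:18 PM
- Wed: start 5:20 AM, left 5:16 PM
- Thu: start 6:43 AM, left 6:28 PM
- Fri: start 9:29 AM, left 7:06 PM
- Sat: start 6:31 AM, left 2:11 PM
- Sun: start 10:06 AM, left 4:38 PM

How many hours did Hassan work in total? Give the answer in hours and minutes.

56 h 15 min

Mon: 6:37 AM–10:58 AM = 4 h 21 min; less 30 min break → 3 h 51 min
Tue: 6:24 AM–2:18 PM = 7 h 54 min; less 30 min break → 7 h 24 min
Wed: 5:20 AM–5:16 PM = 11 h 56 min; less 30 min break → 11 h 26 min
Thu: 6:43 AM–6:28 PM = 11 h 45 min; less 30 min break → 11 h 15 min
Fri: 9:29 AM–7:06 PM = 9 h 37 min; less 30 min break → 9 h 7 min
Sat: 6:31 AM–2:11 PM = 7 h 40 min; less 30 min break → 7 h 10 min
Sun: 10:06 AM–4:38 PM = 6 h 32 min; less 30 min break → 6 h 2 min
Total: 3 h 51 min + 7 h 24 min + 11 h 26 min + 11 h 15 min + 9 h 7 min + 7 h 10 min + 6 h 2 min = 56 h 15 min.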